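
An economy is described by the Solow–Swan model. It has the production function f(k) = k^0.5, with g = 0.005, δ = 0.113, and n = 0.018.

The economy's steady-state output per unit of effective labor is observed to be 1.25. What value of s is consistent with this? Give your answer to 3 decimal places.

At the steady state, Δk = 0, so s·k^α = (n + g + δ)·k.
Since y* = [s/(n + g + δ)]^(α/(1−α)), we have s/(n + g + δ) = (y*)^((1−α)/α) = 1.25^1 = 1.2500.
Therefore s = 1.2500 × (n + g + δ) = 1.2500 × 0.136 = 0.1700.

s ≈ 0.170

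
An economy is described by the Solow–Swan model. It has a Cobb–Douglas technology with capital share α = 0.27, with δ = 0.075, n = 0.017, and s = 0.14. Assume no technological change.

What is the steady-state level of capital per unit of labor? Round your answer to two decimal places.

In steady state, investment equals break-even investment: s·k^α = (n + δ)·k.
Dividing both sides by k: k^(1−α) = s / (n + δ).
k^0.73 = 0.14 / (0.017 + 0.075) = 0.14 / 0.092 = 1.5217
k* = 1.5217^(1/0.73) ≈ 1.7773

k* = 1.78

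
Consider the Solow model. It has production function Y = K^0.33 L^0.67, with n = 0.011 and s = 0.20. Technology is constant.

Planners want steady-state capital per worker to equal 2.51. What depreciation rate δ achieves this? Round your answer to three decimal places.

At the steady state, Δk = 0, so s·k^α = (n + δ)·k.
So s / (n + δ) = (k*)^(1−α) = 2.51^0.67 = 1.8526.
Therefore n + δ = s / 1.8526 = 0.20 / 1.8526 = 0.1080, so δ = 0.1080 − 0.011 = 0.0970.

δ ≈ 0.097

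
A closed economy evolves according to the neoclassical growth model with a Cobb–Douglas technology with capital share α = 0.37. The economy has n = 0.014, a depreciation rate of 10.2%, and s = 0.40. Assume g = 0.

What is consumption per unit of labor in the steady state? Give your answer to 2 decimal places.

In steady state, investment equals break-even investment: s·k^α = (n + δ)·k.
Rearranging, k^(1−α) = s / (n + δ).
k^0.63 = 0.40 / (0.014 + 0.102) = 0.40 / 0.116 = 3.4483
k* = 3.4483^(1/0.63) ≈ 7.1341
y* = (k*)^α = 7.1341^0.37 ≈ 2.0689
c* = (1 − s)·y* = (1 − 0.40) × 2.0689 ≈ 1.2413

c* ≈ 1.24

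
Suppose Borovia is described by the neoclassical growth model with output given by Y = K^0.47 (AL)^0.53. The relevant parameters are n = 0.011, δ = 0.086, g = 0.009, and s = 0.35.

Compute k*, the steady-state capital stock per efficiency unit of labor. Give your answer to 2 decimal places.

k* = 9.52

At the steady state, Δk = 0, so s·k^α = (n + g + δ)·k.
Rearranging, k^(1−α) = s / (n + g + δ).
k^0.53 = 0.35 / (0.011 + 0.009 + 0.086) = 0.35 / 0.106 = 3.3019
k* = 3.3019^(1/0.53) ≈ 9.5236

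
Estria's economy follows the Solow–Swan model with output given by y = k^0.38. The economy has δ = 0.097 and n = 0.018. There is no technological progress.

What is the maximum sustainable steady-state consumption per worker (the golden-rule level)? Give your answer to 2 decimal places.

c_gold ≈ 1.29

At the golden rule, f'(k) = n + δ, so α·k^(α−1) = n + δ and k_gold = (α/(n + δ))^(1/(1−α)).
k_gold = (0.38/0.115)^(1/0.62) = 3.3043^1.6129 ≈ 6.8742
c_gold = f(k_gold) − (n + δ)·k_gold = 2.0804 − 0.115×6.8742 ≈ 1.2899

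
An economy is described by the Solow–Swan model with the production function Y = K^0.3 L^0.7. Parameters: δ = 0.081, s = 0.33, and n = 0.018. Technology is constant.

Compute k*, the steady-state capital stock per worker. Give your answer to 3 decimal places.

k* = 5.584

At the steady state, Δk = 0, so s·k^α = (n + δ)·k.
Rearranging, k^(1−α) = s / (n + δ).
k^0.7 = 0.33 / (0.018 + 0.081) = 0.33 / 0.099 = 3.3333
k* = 3.3333^(1/0.7) ≈ 5.5842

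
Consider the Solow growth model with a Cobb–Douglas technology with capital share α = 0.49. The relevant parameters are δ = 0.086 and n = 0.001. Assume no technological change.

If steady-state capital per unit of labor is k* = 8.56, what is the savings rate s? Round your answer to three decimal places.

s ≈ 0.260

At the steady state, Δk = 0, so s·k^α = (n + δ)·k.
So s / (n + δ) = (k*)^(1−α) = 8.56^0.51 = 2.9892.
Therefore s = 2.9892 × (n + δ) = 2.9892 × 0.087 = 0.2601.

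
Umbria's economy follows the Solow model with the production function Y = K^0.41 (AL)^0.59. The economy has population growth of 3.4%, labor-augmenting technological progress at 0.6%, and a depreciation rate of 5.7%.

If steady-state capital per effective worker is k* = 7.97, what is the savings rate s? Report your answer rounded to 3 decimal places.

s ≈ 0.330

Steady state requires s·f(k) = (n + g + δ)·k, i.e. s·k^α = (n + g + δ)·k.
So s / (n + g + δ) = (k*)^(1−α) = 7.97^0.59 = 3.4030.
Therefore s = 3.4030 × (n + g + δ) = 3.4030 × 0.097 = 0.3301.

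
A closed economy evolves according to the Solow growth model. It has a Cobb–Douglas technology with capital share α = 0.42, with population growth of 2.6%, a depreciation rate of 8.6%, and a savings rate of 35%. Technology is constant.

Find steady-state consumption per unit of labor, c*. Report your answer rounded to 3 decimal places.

Steady state requires s·f(k) = (n + δ)·k, i.e. s·k^α = (n + δ)·k.
Dividing both sides by k: k^(1−α) = s / (n + δ).
k^0.58 = 0.35 / (0.026 + 0.086) = 0.35 / 0.112 = 3.1250
k* = 3.1250^(1/0.58) ≈ 7.1316
y* = (k*)^α = 7.1316^0.42 ≈ 2.2821
c* = (1 − s)·y* = (1 − 0.35) × 2.2821 ≈ 1.4834

c* ≈ 1.483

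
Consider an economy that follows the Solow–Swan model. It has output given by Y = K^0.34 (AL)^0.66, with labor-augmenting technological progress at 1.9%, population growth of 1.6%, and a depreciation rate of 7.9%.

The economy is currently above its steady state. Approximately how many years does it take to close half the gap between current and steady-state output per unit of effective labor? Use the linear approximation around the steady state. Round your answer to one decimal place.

half-life ≈ 9.2 years

Near the steady state the convergence rate is λ = (1 − α)(n + g + δ).
λ = (1 − 0.34) × 0.114 = 0.66 × 0.114 = 0.07524
Half-life = ln 2 / λ = 0.6931 / 0.07524 ≈ 9.21 years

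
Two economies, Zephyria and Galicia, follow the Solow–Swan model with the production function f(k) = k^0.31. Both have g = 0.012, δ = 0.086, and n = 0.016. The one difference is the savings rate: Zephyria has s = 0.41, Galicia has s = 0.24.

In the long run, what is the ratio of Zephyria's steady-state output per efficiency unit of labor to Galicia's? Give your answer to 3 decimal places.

Steady-state y* = [s/(n + g + δ)]^(α/(1−α)), so the ratio is [ (s_Z/(n + g + δ)_Z) / (s_G/(n + g + δ)_G) ]^0.4493.
s_Z/(n + g + δ)_Z = 0.41/0.114 = 3.5965; s_G/(n + g + δ)_G = 0.24/0.114 = 2.1053.
Ratio = (3.5965/2.1053)^0.4493 = 1.7083^0.4493 ≈ 1.2720

y*_Z / y*_G ≈ 1.272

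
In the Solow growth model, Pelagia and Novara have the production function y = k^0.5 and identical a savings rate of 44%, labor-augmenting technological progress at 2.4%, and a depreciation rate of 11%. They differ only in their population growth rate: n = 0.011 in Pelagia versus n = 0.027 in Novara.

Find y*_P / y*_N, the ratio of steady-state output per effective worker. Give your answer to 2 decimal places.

Steady-state y* = [s/(n + g + δ)]^(α/(1−α)), so the ratio is [ (s_P/(n + g + δ)_P) / (s_N/(n + g + δ)_N) ]^1.
s_P/(n + g + δ)_P = 0.44/0.145 = 3.0345; s_N/(n + g + δ)_N = 0.44/0.161 = 2.7329.
Ratio = (3.0345/2.7329)^1 = 1.1104^1 ≈ 1.1104

ratio ≈ 1.11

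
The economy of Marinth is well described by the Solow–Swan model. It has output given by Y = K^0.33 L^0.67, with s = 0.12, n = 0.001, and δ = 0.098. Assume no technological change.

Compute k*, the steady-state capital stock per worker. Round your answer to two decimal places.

k* = 1.33

In steady state, investment equals break-even investment: s·k^α = (n + δ)·k.
Rearranging, k^(1−α) = s / (n + δ).
k^0.67 = 0.12 / (0.001 + 0.098) = 0.12 / 0.099 = 1.2121
k* = 1.2121^(1/0.67) ≈ 1.3326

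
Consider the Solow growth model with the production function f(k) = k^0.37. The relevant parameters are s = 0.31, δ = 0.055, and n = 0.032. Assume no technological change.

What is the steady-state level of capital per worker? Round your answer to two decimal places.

k* ≈ 7.52

Steady state requires s·f(k) = (n + δ)·k, i.e. s·k^α = (n + δ)·k.
Dividing both sides by k: k^(1−α) = s / (n + δ).
k^0.63 = 0.31 / (0.032 + 0.055) = 0.31 / 0.087 = 3.5632
k* = 3.5632^(1/0.63) ≈ 7.5151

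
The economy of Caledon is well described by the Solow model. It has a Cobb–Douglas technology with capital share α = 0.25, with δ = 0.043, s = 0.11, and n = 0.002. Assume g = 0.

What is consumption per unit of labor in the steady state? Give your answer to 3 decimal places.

c* = 1.199

Steady state requires s·f(k) = (n + δ)·k, i.e. s·k^α = (n + δ)·k.
Rearranging, k^(1−α) = s / (n + δ).
k^0.75 = 0.11 / (0.002 + 0.043) = 0.11 / 0.045 = 2.4444
k* = 2.4444^(1/0.75) ≈ 3.2928
y* = (k*)^α = 3.2928^0.25 ≈ 1.3471
c* = (1 − s)·y* = (1 − 0.11) × 1.3471 ≈ 1.1989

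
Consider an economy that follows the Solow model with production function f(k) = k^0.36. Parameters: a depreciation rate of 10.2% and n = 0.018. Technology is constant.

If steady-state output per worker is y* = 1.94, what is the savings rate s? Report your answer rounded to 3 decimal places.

s ≈ 0.390

At the steady state, Δk = 0, so s·k^α = (n + δ)·k.
Since y* = [s/(n + δ)]^(α/(1−α)), we have s/(n + δ) = (y*)^((1−α)/α) = 1.94^1.7778 = 3.2483.
Therefore s = 3.2483 × (n + δ) = 3.2483 × 0.120 = 0.3898.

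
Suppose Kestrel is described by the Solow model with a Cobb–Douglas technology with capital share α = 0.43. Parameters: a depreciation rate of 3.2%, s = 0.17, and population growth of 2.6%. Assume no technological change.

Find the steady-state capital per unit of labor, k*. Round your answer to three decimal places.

In steady state, investment equals break-even investment: s·k^α = (n + δ)·k.
Dividing both sides by k: k^(1−α) = s / (n + δ).
k^0.57 = 0.17 / (0.026 + 0.032) = 0.17 / 0.058 = 2.9310
k* = 2.9310^(1/0.57) ≈ 6.5967

k* ≈ 6.597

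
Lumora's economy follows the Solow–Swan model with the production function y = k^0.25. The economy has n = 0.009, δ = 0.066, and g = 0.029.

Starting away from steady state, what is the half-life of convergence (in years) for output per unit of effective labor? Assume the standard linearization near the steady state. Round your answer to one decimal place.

Near the steady state the convergence rate is λ = (1 − α)(n + g + δ).
λ = (1 − 0.25) × 0.104 = 0.75 × 0.104 = 0.0780
Half-life = ln 2 / λ = 0.6931 / 0.0780 ≈ 8.89 years

about 8.9 years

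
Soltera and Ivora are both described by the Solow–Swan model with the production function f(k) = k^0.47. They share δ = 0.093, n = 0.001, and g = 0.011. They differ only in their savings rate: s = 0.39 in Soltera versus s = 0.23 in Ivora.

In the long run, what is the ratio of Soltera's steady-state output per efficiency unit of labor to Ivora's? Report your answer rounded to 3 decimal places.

ratio ≈ 1.597

Steady-state y* = [s/(n + g + δ)]^(α/(1−α)), so the ratio is [ (s_S/(n + g + δ)_S) / (s_I/(n + g + δ)_I) ]^0.8868.
s_S/(n + g + δ)_S = 0.39/0.105 = 3.7143; s_I/(n + g + δ)_I = 0.23/0.105 = 2.1905.
Ratio = (3.7143/2.1905)^0.8868 = 1.6956^0.8868 ≈ 1.5972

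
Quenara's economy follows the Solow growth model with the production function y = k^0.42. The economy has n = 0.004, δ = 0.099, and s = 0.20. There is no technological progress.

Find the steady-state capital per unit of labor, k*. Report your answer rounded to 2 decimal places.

k* ≈ 3.14

At the steady state, Δk = 0, so s·k^α = (n + δ)·k.
Rearranging, k^(1−α) = s / (n + δ).
k^0.58 = 0.20 / (0.004 + 0.099) = 0.20 / 0.103 = 1.9417
k* = 1.9417^(1/0.58) ≈ 3.1395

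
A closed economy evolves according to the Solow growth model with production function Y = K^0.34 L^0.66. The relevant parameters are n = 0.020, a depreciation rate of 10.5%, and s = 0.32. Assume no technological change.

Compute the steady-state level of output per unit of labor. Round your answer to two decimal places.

y* ≈ 1.62

Steady state requires s·f(k) = (n + δ)·k, i.e. s·k^α = (n + δ)·k.
Dividing both sides by k: k^(1−α) = s / (n + δ).
k^0.66 = 0.32 / (0.020 + 0.105) = 0.32 / 0.125 = 2.5600
k* = 2.5600^(1/0.66) ≈ 4.1548
y* = (k*)^α = 4.1548^0.34 ≈ 1.6230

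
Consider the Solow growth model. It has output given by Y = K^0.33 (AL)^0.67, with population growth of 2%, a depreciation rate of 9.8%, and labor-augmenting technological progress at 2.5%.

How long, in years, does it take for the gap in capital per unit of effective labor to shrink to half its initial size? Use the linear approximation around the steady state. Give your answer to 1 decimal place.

t_½ ≈ 7.2 years

Near the steady state the convergence rate is λ = (1 − α)(n + g + δ).
λ = (1 − 0.33) × 0.143 = 0.67 × 0.143 = 0.09581
Half-life = ln 2 / λ = 0.6931 / 0.09581 ≈ 7.23 years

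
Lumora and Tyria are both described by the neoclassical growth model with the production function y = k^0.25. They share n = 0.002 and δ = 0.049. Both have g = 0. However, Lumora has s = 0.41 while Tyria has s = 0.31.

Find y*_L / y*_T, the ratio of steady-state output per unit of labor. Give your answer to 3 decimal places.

ratio ≈ 1.098

Steady-state y* = [s/(n + δ)]^(α/(1−α)), so the ratio is [ (s_L/(n + δ)_L) / (s_T/(n + δ)_T) ]^0.3333.
s_L/(n + δ)_L = 0.41/0.051 = 8.0392; s_T/(n + δ)_T = 0.31/0.051 = 6.0784.
Ratio = (8.0392/6.0784)^0.3333 = 1.3226^0.3333 ≈ 1.0977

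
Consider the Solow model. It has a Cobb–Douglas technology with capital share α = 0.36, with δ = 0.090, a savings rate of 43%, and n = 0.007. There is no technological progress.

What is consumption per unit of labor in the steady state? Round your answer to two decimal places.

c* = 1.32

Steady state requires s·f(k) = (n + δ)·k, i.e. s·k^α = (n + δ)·k.
Dividing both sides by k: k^(1−α) = s / (n + δ).
k^0.64 = 0.43 / (0.007 + 0.090) = 0.43 / 0.097 = 4.4330
k* = 4.4330^(1/0.64) ≈ 10.2439
y* = (k*)^α = 10.2439^0.36 ≈ 2.3108
c* = (1 − s)·y* = (1 − 0.43) × 2.3108 ≈ 1.3172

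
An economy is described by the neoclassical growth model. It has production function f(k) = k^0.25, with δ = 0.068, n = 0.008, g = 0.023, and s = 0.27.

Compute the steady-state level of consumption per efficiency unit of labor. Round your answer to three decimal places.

c* ≈ 1.020

In steady state, investment equals break-even investment: s·k^α = (n + g + δ)·k.
Dividing both sides by k: k^(1−α) = s / (n + g + δ).
k^0.75 = 0.27 / (0.008 + 0.023 + 0.068) = 0.27 / 0.099 = 2.7273
k* = 2.7273^(1/0.75) ≈ 3.8105
y* = (k*)^α = 3.8105^0.25 ≈ 1.3972
c* = (1 − s)·y* = (1 − 0.27) × 1.3972 ≈ 1.0200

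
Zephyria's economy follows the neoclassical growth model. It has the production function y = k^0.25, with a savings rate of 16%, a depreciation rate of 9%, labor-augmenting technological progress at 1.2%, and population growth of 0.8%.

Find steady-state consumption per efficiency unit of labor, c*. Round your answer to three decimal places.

c* = 0.952

In steady state, investment equals break-even investment: s·k^α = (n + g + δ)·k.
Dividing both sides by k: k^(1−α) = s / (n + g + δ).
k^0.75 = 0.16 / (0.008 + 0.012 + 0.090) = 0.16 / 0.110 = 1.4545
k* = 1.4545^(1/0.75) ≈ 1.6480
y* = (k*)^α = 1.6480^0.25 ≈ 1.1330
c* = (1 − s)·y* = (1 − 0.16) × 1.1330 ≈ 0.9517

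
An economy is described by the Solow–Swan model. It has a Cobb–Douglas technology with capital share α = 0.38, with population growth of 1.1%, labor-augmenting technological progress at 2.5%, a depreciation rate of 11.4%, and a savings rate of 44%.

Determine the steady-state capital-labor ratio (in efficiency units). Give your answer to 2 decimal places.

At the steady state, Δk = 0, so s·k^α = (n + g + δ)·k.
Rearranging, k^(1−α) = s / (n + g + δ).
k^0.62 = 0.44 / (0.011 + 0.025 + 0.114) = 0.44 / 0.150 = 2.9333
k* = 2.9333^(1/0.62) ≈ 5.6728

k* ≈ 5.67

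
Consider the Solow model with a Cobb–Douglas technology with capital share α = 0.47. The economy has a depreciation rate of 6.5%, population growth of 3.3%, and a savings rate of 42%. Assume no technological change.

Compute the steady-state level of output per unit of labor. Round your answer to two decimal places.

Steady state requires s·f(k) = (n + δ)·k, i.e. s·k^α = (n + δ)·k.
Dividing both sides by k: k^(1−α) = s / (n + δ).
k^0.53 = 0.42 / (0.033 + 0.065) = 0.42 / 0.098 = 4.2857
k* = 4.2857^(1/0.53) ≈ 15.5774
y* = (k*)^α = 15.5774^0.47 ≈ 3.6347

y* = 3.63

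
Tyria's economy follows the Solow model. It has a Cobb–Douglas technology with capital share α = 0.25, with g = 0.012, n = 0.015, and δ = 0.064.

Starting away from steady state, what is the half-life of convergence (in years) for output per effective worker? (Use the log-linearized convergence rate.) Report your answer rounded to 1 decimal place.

Near the steady state the convergence rate is λ = (1 − α)(n + g + δ).
λ = (1 − 0.25) × 0.091 = 0.75 × 0.091 = 0.06825
Half-life = ln 2 / λ = 0.6931 / 0.06825 ≈ 10.16 years

t_½ ≈ 10.2 years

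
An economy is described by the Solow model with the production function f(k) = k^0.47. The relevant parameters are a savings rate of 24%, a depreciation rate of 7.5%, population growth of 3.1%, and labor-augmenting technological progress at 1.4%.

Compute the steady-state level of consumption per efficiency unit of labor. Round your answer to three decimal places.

In steady state, investment equals break-even investment: s·k^α = (n + g + δ)·k.
Rearranging, k^(1−α) = s / (n + g + δ).
k^0.53 = 0.24 / (0.031 + 0.014 + 0.075) = 0.24 / 0.120 = 2.0000
k* = 2.0000^(1/0.53) ≈ 3.6981
y* = (k*)^α = 3.6981^0.47 ≈ 1.8491
c* = (1 − s)·y* = (1 − 0.24) × 1.8491 ≈ 1.4053

c* ≈ 1.405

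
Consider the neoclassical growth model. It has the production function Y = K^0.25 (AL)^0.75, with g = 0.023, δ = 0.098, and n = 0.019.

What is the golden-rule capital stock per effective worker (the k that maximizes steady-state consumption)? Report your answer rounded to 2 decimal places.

k_gold ≈ 2.17

The golden rule sets f'(k) = n + g + δ, i.e. α·k^(α−1) = n + g + δ.
So k^(1−α) = α / (n + g + δ) = 0.25 / 0.140 = 1.7857.
k_gold = 1.7857^(1/0.75) ≈ 2.1664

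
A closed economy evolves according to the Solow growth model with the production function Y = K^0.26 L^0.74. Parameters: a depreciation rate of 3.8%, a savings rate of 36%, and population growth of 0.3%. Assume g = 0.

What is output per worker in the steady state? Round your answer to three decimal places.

Steady state requires s·f(k) = (n + δ)·k, i.e. s·k^α = (n + δ)·k.
Rearranging, k^(1−α) = s / (n + δ).
k^0.74 = 0.36 / (0.003 + 0.038) = 0.36 / 0.041 = 8.7805
k* = 8.7805^(1/0.74) ≈ 18.8376
y* = (k*)^α = 18.8376^0.26 ≈ 2.1454

y* ≈ 2.145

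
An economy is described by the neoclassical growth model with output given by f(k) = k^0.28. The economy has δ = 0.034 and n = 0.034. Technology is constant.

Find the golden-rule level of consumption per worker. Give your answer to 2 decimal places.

At the golden rule, f'(k) = n + δ, so α·k^(α−1) = n + δ and k_gold = (α/(n + δ))^(1/(1−α)).
k_gold = (0.28/0.068)^(1/0.72) = 4.1176^1.3889 ≈ 7.1397
c_gold = f(k_gold) − (n + δ)·k_gold = 1.7339 − 0.068×7.1397 ≈ 1.2484

c_gold ≈ 1.25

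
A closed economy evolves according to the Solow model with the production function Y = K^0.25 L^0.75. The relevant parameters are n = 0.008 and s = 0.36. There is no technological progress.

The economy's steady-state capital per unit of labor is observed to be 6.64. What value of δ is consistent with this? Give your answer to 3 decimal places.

At the steady state, Δk = 0, so s·k^α = (n + δ)·k.
So s / (n + δ) = (k*)^(1−α) = 6.64^0.75 = 4.1364.
Therefore n + δ = s / 4.1364 = 0.36 / 4.1364 = 0.0870, so δ = 0.0870 − 0.008 = 0.0790.

δ ≈ 0.079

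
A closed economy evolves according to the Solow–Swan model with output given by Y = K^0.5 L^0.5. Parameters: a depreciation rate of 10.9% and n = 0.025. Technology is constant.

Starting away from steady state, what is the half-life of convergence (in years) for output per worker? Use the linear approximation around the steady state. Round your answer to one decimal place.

Near the steady state the convergence rate is λ = (1 − α)(n + δ).
λ = (1 − 0.5) × 0.134 = 0.5 × 0.134 = 0.0670
Half-life = ln 2 / λ = 0.6931 / 0.0670 ≈ 10.34 years

about 10.3 years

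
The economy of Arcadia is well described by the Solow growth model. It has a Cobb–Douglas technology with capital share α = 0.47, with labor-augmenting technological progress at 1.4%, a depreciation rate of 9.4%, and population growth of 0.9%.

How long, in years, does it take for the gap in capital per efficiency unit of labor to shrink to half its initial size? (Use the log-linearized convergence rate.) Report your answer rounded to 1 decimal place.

t_½ ≈ 11.2 years

Near the steady state the convergence rate is λ = (1 − α)(n + g + δ).
λ = (1 − 0.47) × 0.117 = 0.53 × 0.117 = 0.06201
Half-life = ln 2 / λ = 0.6931 / 0.06201 ≈ 11.18 years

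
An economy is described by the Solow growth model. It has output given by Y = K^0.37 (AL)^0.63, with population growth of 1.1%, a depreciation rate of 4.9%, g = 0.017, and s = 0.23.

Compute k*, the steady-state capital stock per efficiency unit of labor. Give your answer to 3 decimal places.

k* ≈ 5.680

In steady state, investment equals break-even investment: s·k^α = (n + g + δ)·k.
Dividing both sides by k: k^(1−α) = s / (n + g + δ).
k^0.63 = 0.23 / (0.011 + 0.017 + 0.049) = 0.23 / 0.077 = 2.9870
k* = 2.9870^(1/0.63) ≈ 5.6799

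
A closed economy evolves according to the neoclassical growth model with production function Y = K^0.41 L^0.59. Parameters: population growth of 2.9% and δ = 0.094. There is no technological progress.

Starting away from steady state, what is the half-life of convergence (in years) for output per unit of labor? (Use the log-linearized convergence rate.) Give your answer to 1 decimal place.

Near the steady state the convergence rate is λ = (1 − α)(n + δ).
λ = (1 − 0.41) × 0.123 = 0.59 × 0.123 = 0.07257
Half-life = ln 2 / λ = 0.6931 / 0.07257 ≈ 9.55 years

t_½ ≈ 9.6 years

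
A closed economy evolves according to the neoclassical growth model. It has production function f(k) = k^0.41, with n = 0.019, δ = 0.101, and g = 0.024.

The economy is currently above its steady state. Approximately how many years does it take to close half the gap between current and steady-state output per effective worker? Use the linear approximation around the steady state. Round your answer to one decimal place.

Near the steady state the convergence rate is λ = (1 − α)(n + g + δ).
λ = (1 − 0.41) × 0.144 = 0.59 × 0.144 = 0.08496
Half-life = ln 2 / λ = 0.6931 / 0.08496 ≈ 8.16 years

half-life ≈ 8.2 years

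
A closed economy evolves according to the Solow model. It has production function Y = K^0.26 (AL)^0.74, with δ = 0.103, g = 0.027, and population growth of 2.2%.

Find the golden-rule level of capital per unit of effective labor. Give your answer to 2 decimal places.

k_gold ≈ 2.07

The golden rule sets f'(k) = n + g + δ, i.e. α·k^(α−1) = n + g + δ.
So k^(1−α) = α / (n + g + δ) = 0.26 / 0.152 = 1.7105.
k_gold = 1.7105^(1/0.74) ≈ 2.0655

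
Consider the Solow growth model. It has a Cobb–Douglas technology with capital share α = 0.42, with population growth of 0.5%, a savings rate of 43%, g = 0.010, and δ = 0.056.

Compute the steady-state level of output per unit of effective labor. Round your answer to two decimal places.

At the steady state, Δk = 0, so s·k^α = (n + g + δ)·k.
Rearranging, k^(1−α) = s / (n + g + δ).
k^0.58 = 0.43 / (0.005 + 0.010 + 0.056) = 0.43 / 0.071 = 6.0563
k* = 6.0563^(1/0.58) ≈ 22.3169
y* = (k*)^α = 22.3169^0.42 ≈ 3.6849

y* ≈ 3.68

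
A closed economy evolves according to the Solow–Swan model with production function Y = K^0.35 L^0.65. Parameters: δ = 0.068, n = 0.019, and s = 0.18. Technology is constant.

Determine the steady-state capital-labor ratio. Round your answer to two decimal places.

Steady state requires s·f(k) = (n + δ)·k, i.e. s·k^α = (n + δ)·k.
Dividing both sides by k: k^(1−α) = s / (n + δ).
k^0.65 = 0.18 / (0.019 + 0.068) = 0.18 / 0.087 = 2.0690
k* = 2.0690^(1/0.65) ≈ 3.0605

k* ≈ 3.06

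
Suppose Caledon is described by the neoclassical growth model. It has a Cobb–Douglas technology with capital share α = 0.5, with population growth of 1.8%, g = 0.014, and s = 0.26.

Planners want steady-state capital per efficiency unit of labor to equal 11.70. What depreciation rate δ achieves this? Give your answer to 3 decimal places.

δ ≈ 0.044

At the steady state, Δk = 0, so s·k^α = (n + g + δ)·k.
So s / (n + g + δ) = (k*)^(1−α) = 11.70^0.5 = 3.4205.
Therefore n + g + δ = s / 3.4205 = 0.26 / 3.4205 = 0.0760, so δ = 0.0760 − 0.032 = 0.0440.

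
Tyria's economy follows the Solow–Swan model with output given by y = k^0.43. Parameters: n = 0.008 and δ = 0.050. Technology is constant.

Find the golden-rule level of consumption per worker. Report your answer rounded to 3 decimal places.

c_gold ≈ 2.584

At the golden rule, f'(k) = n + δ, so α·k^(α−1) = n + δ and k_gold = (α/(n + δ))^(1/(1−α)).
k_gold = (0.43/0.058)^(1/0.57) = 7.4138^1.7544 ≈ 33.6047
c_gold = f(k_gold) − (n + δ)·k_gold = 4.5326 − 0.058×33.6047 ≈ 2.5835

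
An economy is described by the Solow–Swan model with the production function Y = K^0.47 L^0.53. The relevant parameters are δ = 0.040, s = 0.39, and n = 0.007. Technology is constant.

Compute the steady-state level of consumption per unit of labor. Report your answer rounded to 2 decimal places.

c* = 3.98

Steady state requires s·f(k) = (n + δ)·k, i.e. s·k^α = (n + δ)·k.
Dividing both sides by k: k^(1−α) = s / (n + δ).
k^0.53 = 0.39 / (0.007 + 0.040) = 0.39 / 0.047 = 8.2979
k* = 8.2979^(1/0.53) ≈ 54.1879
y* = (k*)^α = 54.1879^0.47 ≈ 6.5303
c* = (1 − s)·y* = (1 − 0.39) × 6.5303 ≈ 3.9835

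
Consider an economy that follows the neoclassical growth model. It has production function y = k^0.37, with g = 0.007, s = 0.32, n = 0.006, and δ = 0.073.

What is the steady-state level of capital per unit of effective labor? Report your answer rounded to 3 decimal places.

k* ≈ 8.050

At the steady state, Δk = 0, so s·k^α = (n + g + δ)·k.
Dividing both sides by k: k^(1−α) = s / (n + g + δ).
k^0.63 = 0.32 / (0.006 + 0.007 + 0.073) = 0.32 / 0.086 = 3.7209
k* = 3.7209^(1/0.63) ≈ 8.0499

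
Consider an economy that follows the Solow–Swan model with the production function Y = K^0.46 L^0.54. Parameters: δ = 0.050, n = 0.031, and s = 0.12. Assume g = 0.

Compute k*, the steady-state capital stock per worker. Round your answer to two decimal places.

Steady state requires s·f(k) = (n + δ)·k, i.e. s·k^α = (n + δ)·k.
Rearranging, k^(1−α) = s / (n + δ).
k^0.54 = 0.12 / (0.031 + 0.050) = 0.12 / 0.081 = 1.4815
k* = 1.4815^(1/0.54) ≈ 2.0707

k* ≈ 2.07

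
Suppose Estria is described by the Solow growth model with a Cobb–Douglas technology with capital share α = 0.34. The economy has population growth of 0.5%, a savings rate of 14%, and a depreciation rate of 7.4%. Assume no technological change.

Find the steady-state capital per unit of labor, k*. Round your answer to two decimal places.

k* ≈ 2.38

In steady state, investment equals break-even investment: s·k^α = (n + δ)·k.
Rearranging, k^(1−α) = s / (n + δ).
k^0.66 = 0.14 / (0.005 + 0.074) = 0.14 / 0.079 = 1.7722
k* = 1.7722^(1/0.66) ≈ 2.3798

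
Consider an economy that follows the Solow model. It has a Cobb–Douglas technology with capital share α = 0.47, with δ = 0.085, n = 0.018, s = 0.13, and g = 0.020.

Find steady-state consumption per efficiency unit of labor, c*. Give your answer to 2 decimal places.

In steady state, investment equals break-even investment: s·k^α = (n + g + δ)·k.
Rearranging, k^(1−α) = s / (n + g + δ).
k^0.53 = 0.13 / (0.018 + 0.020 + 0.085) = 0.13 / 0.123 = 1.0569
k* = 1.0569^(1/0.53) ≈ 1.1101
y* = (k*)^α = 1.1101^0.47 ≈ 1.0503
c* = (1 − s)·y* = (1 − 0.13) × 1.0503 ≈ 0.9138

c* = 0.91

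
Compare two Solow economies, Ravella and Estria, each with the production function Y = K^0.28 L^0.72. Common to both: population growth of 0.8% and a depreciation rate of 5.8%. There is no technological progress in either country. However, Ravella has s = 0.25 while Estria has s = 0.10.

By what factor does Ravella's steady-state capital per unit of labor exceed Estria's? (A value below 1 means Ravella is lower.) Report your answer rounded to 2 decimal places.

Steady-state k* = [s/(n + δ)]^(1/(1−α)), so the ratio is [ (s_R/(n + δ)_R) / (s_E/(n + δ)_E) ]^1.3889.
s_R/(n + δ)_R = 0.25/0.066 = 3.7879; s_E/(n + δ)_E = 0.10/0.066 = 1.5152.
Ratio = (3.7879/1.5152)^1.3889 = 2.4999^1.3889 ≈ 3.5701

k*_R / k*_E ≈ 3.57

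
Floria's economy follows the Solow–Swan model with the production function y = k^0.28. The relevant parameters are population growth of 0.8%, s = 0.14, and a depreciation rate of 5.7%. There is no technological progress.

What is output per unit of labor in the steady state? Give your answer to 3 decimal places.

y* ≈ 1.348

Steady state requires s·f(k) = (n + δ)·k, i.e. s·k^α = (n + δ)·k.
Rearranging, k^(1−α) = s / (n + δ).
k^0.72 = 0.14 / (0.008 + 0.057) = 0.14 / 0.065 = 2.1538
k* = 2.1538^(1/0.72) ≈ 2.9026
y* = (k*)^α = 2.9026^0.28 ≈ 1.3477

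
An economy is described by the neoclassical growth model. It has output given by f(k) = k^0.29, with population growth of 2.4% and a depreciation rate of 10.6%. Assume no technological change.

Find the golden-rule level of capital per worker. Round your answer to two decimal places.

k_gold ≈ 3.10

The golden rule sets f'(k) = n + δ, i.e. α·k^(α−1) = n + δ.
So k^(1−α) = α / (n + δ) = 0.29 / 0.130 = 2.2308.
k_gold = 2.2308^(1/0.71) ≈ 3.0959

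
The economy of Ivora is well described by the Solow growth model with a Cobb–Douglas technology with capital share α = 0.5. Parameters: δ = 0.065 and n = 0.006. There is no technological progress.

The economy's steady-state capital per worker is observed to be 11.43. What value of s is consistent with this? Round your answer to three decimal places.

s ≈ 0.240

At the steady state, Δk = 0, so s·k^α = (n + δ)·k.
So s / (n + δ) = (k*)^(1−α) = 11.43^0.5 = 3.3808.
Therefore s = 3.3808 × (n + δ) = 3.3808 × 0.071 = 0.2400.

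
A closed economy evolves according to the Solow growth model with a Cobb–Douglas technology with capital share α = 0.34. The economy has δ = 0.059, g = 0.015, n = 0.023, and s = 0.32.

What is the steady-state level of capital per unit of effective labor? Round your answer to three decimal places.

k* = 6.101

Steady state requires s·f(k) = (n + g + δ)·k, i.e. s·k^α = (n + g + δ)·k.
Rearranging, k^(1−α) = s / (n + g + δ).
k^0.66 = 0.32 / (0.023 + 0.015 + 0.059) = 0.32 / 0.097 = 3.2990
k* = 3.2990^(1/0.66) ≈ 6.1014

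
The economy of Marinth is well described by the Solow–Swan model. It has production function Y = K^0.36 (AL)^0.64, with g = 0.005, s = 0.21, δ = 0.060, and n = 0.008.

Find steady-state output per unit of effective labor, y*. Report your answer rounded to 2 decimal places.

y* = 1.81

At the steady state, Δk = 0, so s·k^α = (n + g + δ)·k.
Dividing both sides by k: k^(1−α) = s / (n + g + δ).
k^0.64 = 0.21 / (0.008 + 0.005 + 0.060) = 0.21 / 0.073 = 2.8767
k* = 2.8767^(1/0.64) ≈ 5.2122
y* = (k*)^α = 5.2122^0.36 ≈ 1.8119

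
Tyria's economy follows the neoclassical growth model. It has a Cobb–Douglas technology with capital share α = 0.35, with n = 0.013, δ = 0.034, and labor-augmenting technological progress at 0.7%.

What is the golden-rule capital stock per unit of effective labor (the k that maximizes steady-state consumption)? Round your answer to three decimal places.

k_gold ≈ 17.731

The golden rule sets f'(k) = n + g + δ, i.e. α·k^(α−1) = n + g + δ.
So k^(1−α) = α / (n + g + δ) = 0.35 / 0.054 = 6.4815.
k_gold = 6.4815^(1/0.65) ≈ 17.7309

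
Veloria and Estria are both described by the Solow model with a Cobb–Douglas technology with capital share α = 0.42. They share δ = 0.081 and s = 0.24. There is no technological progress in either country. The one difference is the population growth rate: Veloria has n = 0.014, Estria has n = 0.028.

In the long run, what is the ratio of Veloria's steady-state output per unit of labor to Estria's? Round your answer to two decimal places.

Steady-state y* = [s/(n + δ)]^(α/(1−α)), so the ratio is [ (s_V/(n + δ)_V) / (s_E/(n + δ)_E) ]^0.7241.
s_V/(n + δ)_V = 0.24/0.095 = 2.5263; s_E/(n + δ)_E = 0.24/0.109 = 2.2018.
Ratio = (2.5263/2.2018)^0.7241 = 1.1474^0.7241 ≈ 1.1047

ratio ≈ 1.10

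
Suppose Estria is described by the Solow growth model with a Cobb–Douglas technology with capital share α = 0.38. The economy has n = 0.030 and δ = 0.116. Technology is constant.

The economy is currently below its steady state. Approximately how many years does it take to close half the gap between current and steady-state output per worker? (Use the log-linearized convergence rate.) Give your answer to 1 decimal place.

about 7.7 years

Near the steady state the convergence rate is λ = (1 − α)(n + δ).
λ = (1 − 0.38) × 0.146 = 0.62 × 0.146 = 0.09052
Half-life = ln 2 / λ = 0.6931 / 0.09052 ≈ 7.66 years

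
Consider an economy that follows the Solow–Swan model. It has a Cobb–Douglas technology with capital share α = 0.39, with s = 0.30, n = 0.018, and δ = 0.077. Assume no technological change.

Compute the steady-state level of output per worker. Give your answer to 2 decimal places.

y* = 2.09

In steady state, investment equals break-even investment: s·k^α = (n + δ)·k.
Dividing both sides by k: k^(1−α) = s / (n + δ).
k^0.61 = 0.30 / (0.018 + 0.077) = 0.30 / 0.095 = 3.1579
k* = 3.1579^(1/0.61) ≈ 6.5870
y* = (k*)^α = 6.5870^0.39 ≈ 2.0859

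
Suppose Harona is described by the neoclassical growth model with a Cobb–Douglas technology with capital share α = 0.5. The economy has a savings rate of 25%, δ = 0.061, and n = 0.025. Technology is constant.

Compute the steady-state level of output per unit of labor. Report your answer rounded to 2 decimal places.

y* = 2.91

At the steady state, Δk = 0, so s·k^α = (n + δ)·k.
Rearranging, k^(1−α) = s / (n + δ).
k^0.5 = 0.25 / (0.025 + 0.061) = 0.25 / 0.086 = 2.9070
k* = 2.9070^(1/0.5) ≈ 8.4506
y* = (k*)^α = 8.4506^0.5 ≈ 2.9070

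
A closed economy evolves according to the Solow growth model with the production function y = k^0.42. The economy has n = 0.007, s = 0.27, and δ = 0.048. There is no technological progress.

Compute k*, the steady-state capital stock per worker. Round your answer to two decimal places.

k* = 15.54

Steady state requires s·f(k) = (n + δ)·k, i.e. s·k^α = (n + δ)·k.
Rearranging, k^(1−α) = s / (n + δ).
k^0.58 = 0.27 / (0.007 + 0.048) = 0.27 / 0.055 = 4.9091
k* = 4.9091^(1/0.58) ≈ 15.5376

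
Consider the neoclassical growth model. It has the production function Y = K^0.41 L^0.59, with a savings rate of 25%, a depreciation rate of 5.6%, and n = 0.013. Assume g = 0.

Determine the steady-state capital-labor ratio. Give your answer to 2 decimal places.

At the steady state, Δk = 0, so s·k^α = (n + δ)·k.
Dividing both sides by k: k^(1−α) = s / (n + δ).
k^0.59 = 0.25 / (0.013 + 0.056) = 0.25 / 0.069 = 3.6232
k* = 3.6232^(1/0.59) ≈ 8.8637

k* = 8.86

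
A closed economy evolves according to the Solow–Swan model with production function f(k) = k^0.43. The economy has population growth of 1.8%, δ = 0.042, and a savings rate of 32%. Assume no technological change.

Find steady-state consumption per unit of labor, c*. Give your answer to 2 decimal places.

Steady state requires s·f(k) = (n + δ)·k, i.e. s·k^α = (n + δ)·k.
Rearranging, k^(1−α) = s / (n + δ).
k^0.57 = 0.32 / (0.018 + 0.042) = 0.32 / 0.060 = 5.3333
k* = 5.3333^(1/0.57) ≈ 18.8552
y* = (k*)^α = 18.8552^0.43 ≈ 3.5354
c* = (1 − s)·y* = (1 − 0.32) × 3.5354 ≈ 2.4041

c* ≈ 2.40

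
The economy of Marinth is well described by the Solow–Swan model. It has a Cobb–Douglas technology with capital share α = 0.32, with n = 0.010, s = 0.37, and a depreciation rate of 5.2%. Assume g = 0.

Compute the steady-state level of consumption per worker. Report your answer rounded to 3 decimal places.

Steady state requires s·f(k) = (n + δ)·k, i.e. s·k^α = (n + δ)·k.
Dividing both sides by k: k^(1−α) = s / (n + δ).
k^0.68 = 0.37 / (0.010 + 0.052) = 0.37 / 0.062 = 5.9677
k* = 5.9677^(1/0.68) ≈ 13.8322
y* = (k*)^α = 13.8322^0.32 ≈ 2.3178
c* = (1 − s)·y* = (1 − 0.37) × 2.3178 ≈ 1.4602

c* = 1.460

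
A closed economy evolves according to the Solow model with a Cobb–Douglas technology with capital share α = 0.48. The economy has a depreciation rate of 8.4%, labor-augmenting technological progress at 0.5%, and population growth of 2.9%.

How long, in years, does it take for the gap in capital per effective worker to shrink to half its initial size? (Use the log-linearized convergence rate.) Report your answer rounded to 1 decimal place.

half-life ≈ 11.3 years

Near the steady state the convergence rate is λ = (1 − α)(n + g + δ).
λ = (1 − 0.48) × 0.118 = 0.52 × 0.118 = 0.06136
Half-life = ln 2 / λ = 0.6931 / 0.06136 ≈ 11.30 years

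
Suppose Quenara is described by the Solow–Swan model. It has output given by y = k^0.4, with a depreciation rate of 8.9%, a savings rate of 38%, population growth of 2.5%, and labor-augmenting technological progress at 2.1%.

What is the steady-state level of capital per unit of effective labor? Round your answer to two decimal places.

k* ≈ 5.61

In steady state, investment equals break-even investment: s·k^α = (n + g + δ)·k.
Dividing both sides by k: k^(1−α) = s / (n + g + δ).
k^0.6 = 0.38 / (0.025 + 0.021 + 0.089) = 0.38 / 0.135 = 2.8148
k* = 2.8148^(1/0.6) ≈ 5.6115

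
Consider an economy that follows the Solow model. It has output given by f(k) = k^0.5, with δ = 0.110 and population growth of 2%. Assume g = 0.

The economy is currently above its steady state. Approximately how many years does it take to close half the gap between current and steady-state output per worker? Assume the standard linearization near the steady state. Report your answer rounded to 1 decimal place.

Near the steady state the convergence rate is λ = (1 − α)(n + δ).
λ = (1 − 0.5) × 0.130 = 0.5 × 0.130 = 0.0650
Half-life = ln 2 / λ = 0.6931 / 0.0650 ≈ 10.66 years

half-life ≈ 10.7 years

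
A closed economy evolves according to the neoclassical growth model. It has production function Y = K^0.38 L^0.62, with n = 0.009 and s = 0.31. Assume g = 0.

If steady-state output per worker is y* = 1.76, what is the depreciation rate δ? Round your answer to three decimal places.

δ ≈ 0.114

In steady state, investment equals break-even investment: s·k^α = (n + δ)·k.
Since y* = [s/(n + δ)]^(α/(1−α)), we have s/(n + δ) = (y*)^((1−α)/α) = 1.76^1.6316 = 2.5152.
Therefore n + δ = s / 2.5152 = 0.31 / 2.5152 = 0.1233, so δ = 0.1233 − 0.009 = 0.1143.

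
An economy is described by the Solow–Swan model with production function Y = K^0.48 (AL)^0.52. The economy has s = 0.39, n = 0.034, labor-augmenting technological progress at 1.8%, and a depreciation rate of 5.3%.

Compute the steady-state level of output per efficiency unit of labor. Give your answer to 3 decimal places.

y* ≈ 3.358

At the steady state, Δk = 0, so s·k^α = (n + g + δ)·k.
Dividing both sides by k: k^(1−α) = s / (n + g + δ).
k^0.52 = 0.39 / (0.034 + 0.018 + 0.053) = 0.39 / 0.105 = 3.7143
k* = 3.7143^(1/0.52) ≈ 12.4715
y* = (k*)^α = 12.4715^0.48 ≈ 3.3577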